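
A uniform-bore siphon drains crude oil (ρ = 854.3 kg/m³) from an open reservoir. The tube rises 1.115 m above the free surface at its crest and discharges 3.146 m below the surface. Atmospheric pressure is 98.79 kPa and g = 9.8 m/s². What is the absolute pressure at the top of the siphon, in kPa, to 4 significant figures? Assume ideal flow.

63.12 kPa

The outlet speed comes from Torricelli: v = √(2g·3.146) = 7.852 m/s.
With constant cross-section the crest speed equals v; applying Bernoulli from the surface up to the crest, P_top = P_atm − ½ρv² − ρg·h_top.
P_top = 98790 − ½·854.3·7.852² − 854.3·9.8·1.115 = 63120 Pa.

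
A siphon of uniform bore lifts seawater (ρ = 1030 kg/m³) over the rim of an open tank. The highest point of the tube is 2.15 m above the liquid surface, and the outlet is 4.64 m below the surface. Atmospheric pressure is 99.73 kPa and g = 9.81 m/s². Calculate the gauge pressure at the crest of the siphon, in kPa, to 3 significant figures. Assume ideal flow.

P_gauge ≈ -68.6 kPa

From the surface to the outlet (both open to atmosphere, surface at rest): v = √(2g·h_out) = √(2·9.81·4.64) = 9.54 m/s.
The bore is uniform, so the speed at the crest is the same v. Bernoulli surface→crest: P_atm = P_top + ½ρv² + ρg·h_top.
P_top = 99730 − ½·1030·9.54² − 1030·9.81·2.15 = 31100 Pa. So P_gauge = P_top − P_atm = -68600 Pa.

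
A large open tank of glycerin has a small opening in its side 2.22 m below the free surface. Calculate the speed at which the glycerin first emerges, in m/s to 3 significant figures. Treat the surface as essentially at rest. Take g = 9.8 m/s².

v ≈ 6.60 m/s

Bernoulli from surface to hole (P equal, v_surface ≈ 0): v = √(2gh) = √(2×9.8×2.22) = 6.60 m/s.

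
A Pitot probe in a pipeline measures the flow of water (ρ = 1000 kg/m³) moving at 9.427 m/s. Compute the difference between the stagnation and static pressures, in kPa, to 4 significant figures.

At the stagnation point the flow is brought to rest, so Bernoulli gives P_stag − P_static = ½ρv².
ΔP = ½·1000·9.427² = 44430 Pa.

44.43 kPa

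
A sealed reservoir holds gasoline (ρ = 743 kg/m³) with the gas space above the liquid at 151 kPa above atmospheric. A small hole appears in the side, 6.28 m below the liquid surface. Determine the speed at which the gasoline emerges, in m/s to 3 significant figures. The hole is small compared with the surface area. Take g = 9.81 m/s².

Take point 1 at the surface (v₁ ≈ 0) and point 2 at the hole (at atmospheric pressure). Bernoulli: P₁ + ρg h = P_atm + ½ρv₂².
With P₁ − P_atm = 151000 Pa, v₂ = √(2gh + 2ΔP/ρ) = √(2·9.81·6.28 + 2·151000/743) = 23.0 m/s.

v = 23.0 m/s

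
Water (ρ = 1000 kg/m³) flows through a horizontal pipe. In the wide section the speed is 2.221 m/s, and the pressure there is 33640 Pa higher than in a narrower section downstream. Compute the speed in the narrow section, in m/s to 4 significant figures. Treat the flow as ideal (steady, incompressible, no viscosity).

v₂ = 8.498 m/s

Horizontal Bernoulli: P₁ + ½ρv₁² = P₂ + ½ρv₂², so v₂² = v₁² + 2(P₁ − P₂)/ρ.
v₂ = √(2.221² + 2·33640/1000) = √(4.933 + 67.28) = 8.498 m/s.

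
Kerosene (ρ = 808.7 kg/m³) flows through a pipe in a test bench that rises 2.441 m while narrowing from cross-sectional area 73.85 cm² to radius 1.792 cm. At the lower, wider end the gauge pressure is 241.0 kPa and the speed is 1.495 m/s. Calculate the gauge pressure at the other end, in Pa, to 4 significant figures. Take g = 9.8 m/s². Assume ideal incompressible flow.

Continuity gives A₁v₁ = A₂v₂, so v₂ = (73.85 cm²)/(10.09 cm²) × 1.495 m/s = 10.94 m/s.
Energy conservation along the streamline gives P₂ = P₁ − ½ρ(v₂² − v₁²) − ρg(h₂ − h₁).
P₂ = 241000 + ½·808.7·(1.495² − 10.94²) − 808.7·9.8·(+2.441) = 241000 + (-47520) − (19350) = 174100 Pa.

P₂ = 174100 Pa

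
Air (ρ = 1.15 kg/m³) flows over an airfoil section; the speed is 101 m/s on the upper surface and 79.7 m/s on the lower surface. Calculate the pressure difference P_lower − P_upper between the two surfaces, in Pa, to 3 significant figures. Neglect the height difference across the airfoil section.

2210 Pa

With negligible Δh, P + ½ρv² is constant, so P_low − P_up = ½ρ(v_up² − v_low²).
ΔP = ½·1.15·(101² − 79.7²) = 2210 Pa.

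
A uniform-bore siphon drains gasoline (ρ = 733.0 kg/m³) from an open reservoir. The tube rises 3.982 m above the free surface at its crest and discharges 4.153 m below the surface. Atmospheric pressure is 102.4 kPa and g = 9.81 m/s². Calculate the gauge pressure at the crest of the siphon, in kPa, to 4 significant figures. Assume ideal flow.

P_gauge ≈ -58.50 kPa

From the surface to the outlet (both open to atmosphere, surface at rest): v = √(2g·h_out) = √(2·9.81·4.153) = 9.027 m/s.
With constant cross-section the crest speed equals v; applying Bernoulli from the surface up to the crest, P_top = P_atm − ½ρv² − ρg·h_top.
P_top = 102400 − ½·733.0·9.027² − 733.0·9.81·3.982 = 43900 Pa. So P_gauge = P_top − P_atm = -58500 Pa.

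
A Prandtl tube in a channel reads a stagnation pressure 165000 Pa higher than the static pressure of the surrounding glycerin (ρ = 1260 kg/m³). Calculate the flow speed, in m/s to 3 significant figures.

At the stagnation point the flow is brought to rest, so Bernoulli gives P_stag − P_static = ½ρv².
v = √(2ΔP/ρ) = √(2·165000/1260) = 16.2 m/s.

v ≈ 16.2 m/s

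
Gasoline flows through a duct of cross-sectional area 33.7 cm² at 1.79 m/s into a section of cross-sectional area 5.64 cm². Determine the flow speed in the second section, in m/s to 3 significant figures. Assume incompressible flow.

v₂ = 10.7 m/s

The volume flow rate is constant, so v₂ = (A₁/A₂)v₁ = (33.7/5.64)·1.79 = 10.7 m/s.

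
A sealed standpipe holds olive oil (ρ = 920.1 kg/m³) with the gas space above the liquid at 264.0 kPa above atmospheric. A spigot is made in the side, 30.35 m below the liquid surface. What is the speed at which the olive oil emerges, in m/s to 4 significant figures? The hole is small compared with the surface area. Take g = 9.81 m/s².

Take point 1 at the surface (v₁ ≈ 0) and point 2 at the hole (at atmospheric pressure). Bernoulli: P₁ + ρg h = P_atm + ½ρv₂².
With P₁ − P_atm = 264000 Pa, v₂ = √(2gh + 2ΔP/ρ) = √(2·9.81·30.35 + 2·264000/920.1) = 34.20 m/s.

v = 34.20 m/s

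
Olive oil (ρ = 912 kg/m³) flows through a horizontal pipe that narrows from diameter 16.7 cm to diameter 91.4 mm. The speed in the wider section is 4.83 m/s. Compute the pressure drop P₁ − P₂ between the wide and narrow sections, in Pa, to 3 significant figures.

By continuity, v₂ = v₁·A₁/A₂ = 4.83·(219/65.6) = 16.1 m/s.
Bernoulli (h₁ = h₂): P₁ − P₂ = ½ρ(v₂² − v₁²).
P₁ − P₂ = ½·912·(16.1² − 4.83²) = ½·912·237 = 108000 Pa.

ΔP ≈ 108000 Pa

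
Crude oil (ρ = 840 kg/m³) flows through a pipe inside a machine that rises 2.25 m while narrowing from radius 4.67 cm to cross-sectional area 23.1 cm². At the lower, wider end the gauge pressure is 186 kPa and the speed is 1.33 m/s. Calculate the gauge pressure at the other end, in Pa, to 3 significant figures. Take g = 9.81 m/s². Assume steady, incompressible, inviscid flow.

P₂ ≈ 162000 Pa

Mass conservation (A₁v₁ = A₂v₂) gives v₂ = 1.33 × 68.5/23.1 = 3.94 m/s.
Applying Bernoulli between the two ends and solving for P₂: P₂ = P₁ + ½ρ(v₁² − v₂²) − ρgΔh.
P₂ = 186000 + ½·840·(1.33² − 3.94²) − 840·9.81·(+2.25) = 186000 + (-5790) − (18500) = 162000 Pa.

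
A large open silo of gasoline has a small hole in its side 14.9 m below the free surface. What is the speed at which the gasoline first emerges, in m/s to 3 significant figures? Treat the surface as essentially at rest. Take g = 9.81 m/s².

17.1 m/s

With the surface at rest and both surface and jet at atmospheric pressure, Bernoulli gives ρg h = ½ρv², so v = √(2gh) = √(2·9.81·14.9) = 17.1 m/s.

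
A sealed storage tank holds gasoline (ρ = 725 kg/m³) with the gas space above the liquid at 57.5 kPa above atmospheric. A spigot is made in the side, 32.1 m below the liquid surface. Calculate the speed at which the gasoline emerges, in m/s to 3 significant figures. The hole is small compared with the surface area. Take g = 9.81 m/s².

v ≈ 28.1 m/s

Take point 1 at the surface (v₁ ≈ 0) and point 2 at the hole (at atmospheric pressure). Bernoulli: P₁ + ρg h = P_atm + ½ρv₂².
With P₁ − P_atm = 57500 Pa, v₂ = √(2gh + 2ΔP/ρ) = √(2·9.81·32.1 + 2·57500/725) = 28.1 m/s.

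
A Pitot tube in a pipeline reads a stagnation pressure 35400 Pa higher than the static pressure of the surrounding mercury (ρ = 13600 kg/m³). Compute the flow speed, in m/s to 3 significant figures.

The dynamic pressure equals the rise in static pressure at the stagnation point: ΔP = ½ρv².
v = √(2ΔP/ρ) = √(2·35400/13600) = 2.28 m/s.

2.28 m/s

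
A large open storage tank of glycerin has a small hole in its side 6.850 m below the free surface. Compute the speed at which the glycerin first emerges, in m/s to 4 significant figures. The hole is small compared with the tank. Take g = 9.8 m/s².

Torricelli's result v = √(2gh) gives v = √(2·9.8·6.850) = 11.59 m/s.

v = 11.59 m/s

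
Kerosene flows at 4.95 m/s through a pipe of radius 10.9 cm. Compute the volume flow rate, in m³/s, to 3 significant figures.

Q = A·v = 0.0373 m² × 4.95 m/s = 0.185 m³/s.

Q = 0.185 m³/s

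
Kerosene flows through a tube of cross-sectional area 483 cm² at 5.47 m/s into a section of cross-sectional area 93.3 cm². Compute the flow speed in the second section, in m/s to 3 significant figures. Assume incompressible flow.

By continuity, v₂ = v₁·A₁/A₂ = 5.47·(483/93.3) = 28.3 m/s.

v₂ ≈ 28.3 m/s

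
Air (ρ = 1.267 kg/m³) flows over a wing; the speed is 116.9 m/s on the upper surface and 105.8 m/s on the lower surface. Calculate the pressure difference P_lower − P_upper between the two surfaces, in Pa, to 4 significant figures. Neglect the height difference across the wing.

ΔP = 1566 Pa

The pressure is lower where the speed is higher: ΔP = ½ρ(v_up² − v_low²).
ΔP = ½·1.267·(116.9² − 105.8²) = 1566 Pa.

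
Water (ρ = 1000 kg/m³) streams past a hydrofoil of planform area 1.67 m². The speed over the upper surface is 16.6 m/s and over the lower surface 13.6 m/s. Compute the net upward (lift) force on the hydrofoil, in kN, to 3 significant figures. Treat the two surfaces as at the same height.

F ≈ 75.7 kN

The faster flow above has the lower pressure; Bernoulli (same height) gives ΔP = ½ρ(v_up² − v_low²).
ΔP = ½·1000·(16.6² − 13.6²) = 45300 Pa.
Lift = ΔP · A = 45300 × 1.67 = 75700 N.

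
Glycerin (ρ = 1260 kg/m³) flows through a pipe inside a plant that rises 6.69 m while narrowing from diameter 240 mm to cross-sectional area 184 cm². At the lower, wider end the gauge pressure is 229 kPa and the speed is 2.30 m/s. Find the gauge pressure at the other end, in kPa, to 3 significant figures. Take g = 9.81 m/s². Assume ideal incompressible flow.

Continuity gives A₁v₁ = A₂v₂, so v₂ = (452 cm²)/(184 cm²) × 2.30 m/s = 5.65 m/s.
Bernoulli: P₁ + ½ρv₁² + ρg h₁ = P₂ + ½ρv₂² + ρg h₂, so P₂ = P₁ + ½ρ(v₁² − v₂²) − ρg(h₂ − h₁).
P₂ = 229000 + ½·1260·(2.30² − 5.65²) − 1260·9.81·(+6.69) = 229000 + (-16800) − (82700) = 129000 Pa.

P₂ = 129 kPa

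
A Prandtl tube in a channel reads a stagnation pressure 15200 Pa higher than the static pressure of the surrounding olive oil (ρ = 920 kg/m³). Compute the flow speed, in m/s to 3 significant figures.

Bernoulli between the free stream and the stagnation point: ½ρv² = P_stag − P_static.
v = √(2ΔP/ρ) = √(2·15200/920) = 5.75 m/s.

5.75 m/s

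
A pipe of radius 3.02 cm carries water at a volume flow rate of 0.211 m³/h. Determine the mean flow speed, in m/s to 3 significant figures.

v = 0.0205 m/s

Q = 0.211 m³/h = 0.0000586 m³/s.
v = Q/A = 0.0000586 / 0.00287 = 0.0205 m/s.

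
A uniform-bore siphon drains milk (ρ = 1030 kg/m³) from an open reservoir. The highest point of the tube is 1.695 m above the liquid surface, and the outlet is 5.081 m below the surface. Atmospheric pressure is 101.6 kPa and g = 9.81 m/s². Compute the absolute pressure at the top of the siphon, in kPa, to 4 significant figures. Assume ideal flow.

The outlet speed comes from Torricelli: v = √(2g·5.081) = 9.984 m/s.
The bore is uniform, so the speed at the crest is the same v. Bernoulli surface→crest: P_atm = P_top + ½ρv² + ρg·h_top.
P_top = 101600 − ½·1030·9.984² − 1030·9.81·1.695 = 33130 Pa.

33.13 kPa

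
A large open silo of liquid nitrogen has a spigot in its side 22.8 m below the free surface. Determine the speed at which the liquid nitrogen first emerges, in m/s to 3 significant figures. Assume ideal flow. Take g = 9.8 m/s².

v ≈ 21.1 m/s

With the surface at rest and both surface and jet at atmospheric pressure, Bernoulli gives ρg h = ½ρv², so v = √(2gh) = √(2·9.8·22.8) = 21.1 m/s.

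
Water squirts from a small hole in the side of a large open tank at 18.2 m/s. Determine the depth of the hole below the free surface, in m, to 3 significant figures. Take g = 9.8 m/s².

Torricelli: v = √(2gh), so h = v²/(2g).
h = 18.2²/(2·9.8) = 331/19.60 = 16.9 m.

h ≈ 16.9 m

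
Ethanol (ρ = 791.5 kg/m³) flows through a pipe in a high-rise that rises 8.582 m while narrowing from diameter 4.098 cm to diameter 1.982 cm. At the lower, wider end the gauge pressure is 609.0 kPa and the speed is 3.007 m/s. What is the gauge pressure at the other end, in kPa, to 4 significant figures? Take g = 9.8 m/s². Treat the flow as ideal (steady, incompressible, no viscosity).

The volume flow rate is constant, so v₂ = (A₁/A₂)v₁ = (13.19/3.085)·3.007 = 12.85 m/s.
Applying Bernoulli between the two ends and solving for P₂: P₂ = P₁ + ½ρ(v₁² − v₂²) − ρgΔh.
P₂ = 609000 + ½·791.5·(3.007² − 12.85²) − 791.5·9.8·(+8.582) = 609000 + (-61820) − (66570) = 480600 Pa.

P₂ = 480.6 kPa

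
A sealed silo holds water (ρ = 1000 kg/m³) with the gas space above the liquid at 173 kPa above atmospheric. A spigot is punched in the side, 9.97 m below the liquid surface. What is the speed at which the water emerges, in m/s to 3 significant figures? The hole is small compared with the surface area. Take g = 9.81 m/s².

Take point 1 at the surface (v₁ ≈ 0) and point 2 at the hole (at atmospheric pressure). Bernoulli: P₁ + ρg h = P_atm + ½ρv₂².
With P₁ − P_atm = 173000 Pa, v₂ = √(2gh + 2ΔP/ρ) = √(2·9.81·9.97 + 2·173000/1000) = 23.3 m/s.

v = 23.3 m/s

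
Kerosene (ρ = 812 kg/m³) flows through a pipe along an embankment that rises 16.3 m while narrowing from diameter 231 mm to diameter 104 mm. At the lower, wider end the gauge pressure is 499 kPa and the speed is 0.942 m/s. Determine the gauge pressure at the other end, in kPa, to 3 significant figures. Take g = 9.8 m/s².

361 kPa

Continuity gives A₁v₁ = A₂v₂, so v₂ = (419 cm²)/(84.9 cm²) × 0.942 m/s = 4.65 m/s.
Energy conservation along the streamline gives P₂ = P₁ − ½ρ(v₂² − v₁²) − ρg(h₂ − h₁).
P₂ = 499000 + ½·812·(0.942² − 4.65²) − 812·9.8·(+16.3) = 499000 + (-8410) − (130000) = 361000 Pa.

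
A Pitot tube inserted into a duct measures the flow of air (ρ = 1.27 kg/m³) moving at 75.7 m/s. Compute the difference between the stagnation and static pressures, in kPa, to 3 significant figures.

Bernoulli between the free stream and the stagnation point: ½ρv² = P_stag − P_static.
ΔP = ½·1.27·75.7² = 3640 Pa.

ΔP = 3.64 kPa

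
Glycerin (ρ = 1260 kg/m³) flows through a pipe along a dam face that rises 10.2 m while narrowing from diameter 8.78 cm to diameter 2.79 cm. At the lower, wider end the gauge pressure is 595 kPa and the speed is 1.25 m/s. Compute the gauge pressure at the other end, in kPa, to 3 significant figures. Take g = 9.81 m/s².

By continuity, v₂ = v₁·A₁/A₂ = 1.25·(60.5/6.11) = 12.4 m/s.
Energy conservation along the streamline gives P₂ = P₁ − ½ρ(v₂² − v₁²) − ρg(h₂ − h₁).
P₂ = 595000 + ½·1260·(1.25² − 12.4²) − 1260·9.81·(+10.2) = 595000 + (-95600) − (126000) = 373000 Pa.

373 kPa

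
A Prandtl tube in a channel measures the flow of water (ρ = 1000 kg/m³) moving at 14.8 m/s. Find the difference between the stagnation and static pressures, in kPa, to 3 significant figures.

ΔP ≈ 110 kPa

At the stagnation point the flow is brought to rest, so Bernoulli gives P_stag − P_static = ½ρv².
ΔP = ½·1000·14.8² = 110000 Pa.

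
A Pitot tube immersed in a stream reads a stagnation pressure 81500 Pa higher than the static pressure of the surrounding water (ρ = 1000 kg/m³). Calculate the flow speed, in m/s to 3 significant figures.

12.8 m/s

The dynamic pressure equals the rise in static pressure at the stagnation point: ΔP = ½ρv².
v = √(2ΔP/ρ) = √(2·81500/1000) = 12.8 m/s.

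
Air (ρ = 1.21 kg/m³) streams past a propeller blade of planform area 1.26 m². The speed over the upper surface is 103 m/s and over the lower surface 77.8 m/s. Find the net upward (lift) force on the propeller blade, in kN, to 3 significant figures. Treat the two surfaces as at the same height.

F ≈ 3.47 kN

From P + ½ρv² = const at equal height, P_low − P_up = ½ρ(v_up² − v_low²).
ΔP = ½·1.21·(103² − 77.8²) = 2760 Pa.
Lift = ΔP · A = 2760 × 1.26 = 3470 N.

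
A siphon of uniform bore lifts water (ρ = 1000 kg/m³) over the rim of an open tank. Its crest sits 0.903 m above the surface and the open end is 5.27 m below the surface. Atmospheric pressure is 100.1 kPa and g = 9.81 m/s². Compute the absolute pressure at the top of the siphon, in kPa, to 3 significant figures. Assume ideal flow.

Bernoulli surface→outlet gives ½v² = g·h_out, so v = √(2·9.81·5.27) = 10.2 m/s.
The bore is uniform, so the speed at the crest is the same v. Bernoulli surface→crest: P_atm = P_top + ½ρv² + ρg·h_top.
P_top = 100100 − ½·1000·10.2² − 1000·9.81·0.903 = 39500 Pa.

P_top = 39.5 kPa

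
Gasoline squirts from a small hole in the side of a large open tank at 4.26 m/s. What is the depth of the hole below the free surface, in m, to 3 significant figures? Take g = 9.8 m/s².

h ≈ 0.926 m

Inverting v = √(2gh) gives h = v² / 2g.
h = 4.26²/(2·9.8) = 18.1/19.60 = 0.926 m.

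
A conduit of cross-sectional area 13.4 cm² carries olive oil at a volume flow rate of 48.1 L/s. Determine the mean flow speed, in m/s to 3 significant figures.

Q = 48.1 L/s = 0.0481 m³/s.
v = Q/A = 0.0481 / 0.00134 = 35.9 m/s.

35.9 m/s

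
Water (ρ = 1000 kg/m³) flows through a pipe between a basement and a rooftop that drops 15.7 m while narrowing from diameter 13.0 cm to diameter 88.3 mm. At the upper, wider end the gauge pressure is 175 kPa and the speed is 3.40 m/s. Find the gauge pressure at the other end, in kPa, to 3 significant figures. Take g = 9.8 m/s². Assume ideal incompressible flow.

P₂ ≈ 307 kPa

By continuity, v₂ = v₁·A₁/A₂ = 3.40·(133/61.2) = 7.37 m/s.
Bernoulli: P₁ + ½ρv₁² + ρg h₁ = P₂ + ½ρv₂² + ρg h₂, so P₂ = P₁ + ½ρ(v₁² − v₂²) − ρg(h₂ − h₁).
P₂ = 175000 + ½·1000·(3.40² − 7.37²) − 1000·9.8·(−15.7) = 175000 + (-21400) − (-154000) = 307000 Pa.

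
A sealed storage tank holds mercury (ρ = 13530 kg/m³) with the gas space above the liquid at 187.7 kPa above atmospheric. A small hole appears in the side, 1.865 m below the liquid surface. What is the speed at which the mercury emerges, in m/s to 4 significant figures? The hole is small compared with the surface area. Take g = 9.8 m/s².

Take point 1 at the surface (v₁ ≈ 0) and point 2 at the hole (at atmospheric pressure). Bernoulli: P₁ + ρg h = P_atm + ½ρv₂².
With P₁ − P_atm = 187700 Pa, v₂ = √(2gh + 2ΔP/ρ) = √(2·9.8·1.865 + 2·187700/13530) = 8.019 m/s.

v ≈ 8.019 m/s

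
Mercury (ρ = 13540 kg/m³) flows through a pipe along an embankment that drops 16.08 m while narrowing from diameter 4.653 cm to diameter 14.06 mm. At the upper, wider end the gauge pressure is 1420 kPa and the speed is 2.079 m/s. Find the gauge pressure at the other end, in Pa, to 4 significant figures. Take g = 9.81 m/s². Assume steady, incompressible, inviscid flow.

The volume flow rate is constant, so v₂ = (A₁/A₂)v₁ = (17.00/1.553)·2.079 = 22.77 m/s.
Applying Bernoulli between the two ends and solving for P₂: P₂ = P₁ + ½ρ(v₁² − v₂²) − ρgΔh.
P₂ = 1420000 + ½·13540·(2.079² − 22.77²) − 13540·9.81·(−16.08) = 1420000 + (-3481000) − (-2136000) = 75280 Pa.

P₂ ≈ 75280 Pa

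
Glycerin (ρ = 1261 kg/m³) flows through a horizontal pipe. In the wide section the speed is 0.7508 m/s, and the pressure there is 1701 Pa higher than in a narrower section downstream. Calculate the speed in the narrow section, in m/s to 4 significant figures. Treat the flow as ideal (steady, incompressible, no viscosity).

Horizontal Bernoulli: P₁ + ½ρv₁² = P₂ + ½ρv₂², so v₂² = v₁² + 2(P₁ − P₂)/ρ.
v₂ = √(0.7508² + 2·1701/1261) = √(0.5637 + 2.698) = 1.806 m/s.

v₂ = 1.806 m/s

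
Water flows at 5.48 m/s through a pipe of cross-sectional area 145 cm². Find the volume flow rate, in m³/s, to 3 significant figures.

Q = A·v = 0.0145 m² × 5.48 m/s = 0.0795 m³/s.

Q ≈ 0.0795 m³/s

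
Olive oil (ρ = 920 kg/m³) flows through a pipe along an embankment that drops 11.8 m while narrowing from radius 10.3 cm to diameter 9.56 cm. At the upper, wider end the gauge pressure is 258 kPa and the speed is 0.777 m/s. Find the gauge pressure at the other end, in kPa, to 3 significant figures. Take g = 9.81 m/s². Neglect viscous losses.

Continuity gives A₁v₁ = A₂v₂, so v₂ = (333 cm²)/(71.8 cm²) × 0.777 m/s = 3.61 m/s.
Energy conservation along the streamline gives P₂ = P₁ − ½ρ(v₂² − v₁²) − ρg(h₂ − h₁).
P₂ = 258000 + ½·920·(0.777² − 3.61²) − 920·9.81·(−11.8) = 258000 + (-5710) − (-106000) = 359000 Pa.

P₂ ≈ 359 kPa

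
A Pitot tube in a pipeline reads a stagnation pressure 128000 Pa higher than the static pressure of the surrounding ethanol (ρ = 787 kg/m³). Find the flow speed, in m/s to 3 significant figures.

At the stagnation point the flow is brought to rest, so Bernoulli gives P_stag − P_static = ½ρv².
v = √(2ΔP/ρ) = √(2·128000/787) = 18.0 m/s.

18.0 m/s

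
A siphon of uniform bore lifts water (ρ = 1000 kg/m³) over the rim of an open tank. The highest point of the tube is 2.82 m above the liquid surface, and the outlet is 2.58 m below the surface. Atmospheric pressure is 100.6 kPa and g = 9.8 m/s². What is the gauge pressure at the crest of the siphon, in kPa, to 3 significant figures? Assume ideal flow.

P_gauge ≈ -52.9 kPa

From the surface to the outlet (both open to atmosphere, surface at rest): v = √(2g·h_out) = √(2·9.8·2.58) = 7.11 m/s.
The bore is uniform, so the speed at the crest is the same v. Bernoulli surface→crest: P_atm = P_top + ½ρv² + ρg·h_top.
P_top = 100600 − ½·1000·7.11² − 1000·9.8·2.82 = 47700 Pa. So P_gauge = P_top − P_atm = -52900 Pa.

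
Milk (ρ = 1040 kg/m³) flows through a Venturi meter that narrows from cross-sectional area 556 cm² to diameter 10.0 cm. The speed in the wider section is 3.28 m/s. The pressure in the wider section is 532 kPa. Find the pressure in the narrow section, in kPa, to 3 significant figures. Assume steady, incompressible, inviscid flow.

Mass conservation (A₁v₁ = A₂v₂) gives v₂ = 3.28 × 556/78.5 = 23.2 m/s.
With no height change, Bernoulli's equation is P₁ + ½ρv₁² = P₂ + ½ρv₂².
P₂ = P₁ − ½ρ(v₂² − v₁²) = 532000 − ½·1040·(23.2² − 3.28²) = 532000 − 275000 = 257000 Pa.

P₂ ≈ 257 kPa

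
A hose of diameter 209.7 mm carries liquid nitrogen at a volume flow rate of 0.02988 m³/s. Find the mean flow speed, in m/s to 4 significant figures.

0.8652 m/s

Q = 0.02988 m³/s = 0.02988 m³/s.
v = Q/A = 0.02988 / 0.03454 = 0.8652 m/s.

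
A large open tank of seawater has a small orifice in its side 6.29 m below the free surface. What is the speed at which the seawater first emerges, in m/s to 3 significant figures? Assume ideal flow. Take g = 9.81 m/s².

v ≈ 11.1 m/s

The surface is effectively still and both ends are open, so ½v² = gh and v = √(2·9.81·6.29) = 11.1 m/s.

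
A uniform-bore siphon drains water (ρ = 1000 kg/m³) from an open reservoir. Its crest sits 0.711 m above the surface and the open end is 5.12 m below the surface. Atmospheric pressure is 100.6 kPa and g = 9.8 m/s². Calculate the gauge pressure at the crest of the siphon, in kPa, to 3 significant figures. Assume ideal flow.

P_gauge ≈ -57.1 kPa

The outlet speed comes from Torricelli: v = √(2g·5.12) = 10.0 m/s.
With constant cross-section the crest speed equals v; applying Bernoulli from the surface up to the crest, P_top = P_atm − ½ρv² − ρg·h_top.
P_top = 100600 − ½·1000·10.0² − 1000·9.8·0.711 = 43500 Pa. So P_gauge = P_top − P_atm = -57100 Pa.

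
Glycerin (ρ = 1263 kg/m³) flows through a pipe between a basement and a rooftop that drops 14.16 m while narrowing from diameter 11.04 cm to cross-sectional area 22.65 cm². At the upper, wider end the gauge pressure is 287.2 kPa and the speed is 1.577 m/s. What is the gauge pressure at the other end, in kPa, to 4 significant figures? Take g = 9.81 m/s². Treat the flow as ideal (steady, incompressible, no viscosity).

P₂ = 436.2 kPa

By continuity, v₂ = v₁·A₁/A₂ = 1.577·(95.73/22.65) = 6.665 m/s.
Bernoulli: P₁ + ½ρv₁² + ρg h₁ = P₂ + ½ρv₂² + ρg h₂, so P₂ = P₁ + ½ρ(v₁² − v₂²) − ρg(h₂ − h₁).
P₂ = 287200 + ½·1263·(1.577² − 6.665²) − 1263·9.81·(−14.16) = 287200 + (-26480) − (-175400) = 436200 Pa.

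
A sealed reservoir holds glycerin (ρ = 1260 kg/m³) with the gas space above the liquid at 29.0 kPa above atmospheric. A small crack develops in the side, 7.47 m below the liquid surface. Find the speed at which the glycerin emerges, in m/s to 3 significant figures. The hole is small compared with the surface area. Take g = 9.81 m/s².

Take point 1 at the surface (v₁ ≈ 0) and point 2 at the hole (at atmospheric pressure). Bernoulli: P₁ + ρg h = P_atm + ½ρv₂².
With P₁ − P_atm = 29000 Pa, v₂ = √(2gh + 2ΔP/ρ) = √(2·9.81·7.47 + 2·29000/1260) = 13.9 m/s.

13.9 m/s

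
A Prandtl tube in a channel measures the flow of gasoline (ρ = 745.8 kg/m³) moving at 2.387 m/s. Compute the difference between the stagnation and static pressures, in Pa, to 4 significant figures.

The dynamic pressure equals the rise in static pressure at the stagnation point: ΔP = ½ρv².
ΔP = ½·745.8·2.387² = 2125 Pa.

ΔP ≈ 2125 Pa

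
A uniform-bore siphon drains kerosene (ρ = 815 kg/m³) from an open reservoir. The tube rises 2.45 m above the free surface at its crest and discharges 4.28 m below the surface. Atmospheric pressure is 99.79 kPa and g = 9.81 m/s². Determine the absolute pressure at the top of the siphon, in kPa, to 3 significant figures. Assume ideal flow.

46.0 kPa

The outlet speed comes from Torricelli: v = √(2g·4.28) = 9.16 m/s.
The bore is uniform, so the speed at the crest is the same v. Bernoulli surface→crest: P_atm = P_top + ½ρv² + ρg·h_top.
P_top = 99790 − ½·815·9.16² − 815·9.81·2.45 = 46000 Pa.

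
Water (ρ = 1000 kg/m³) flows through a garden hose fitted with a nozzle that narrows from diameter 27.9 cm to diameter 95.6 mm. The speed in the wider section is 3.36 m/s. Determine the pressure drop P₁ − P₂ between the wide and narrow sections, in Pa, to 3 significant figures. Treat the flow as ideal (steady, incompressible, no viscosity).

ΔP ≈ 404000 Pa

Continuity gives A₁v₁ = A₂v₂, so v₂ = (611 cm²)/(71.8 cm²) × 3.36 m/s = 28.6 m/s.
With no height change, Bernoulli's equation is P₁ + ½ρv₁² = P₂ + ½ρv₂².
P₁ − P₂ = ½·1000·(28.6² − 3.36²) = ½·1000·808 = 404000 Pa.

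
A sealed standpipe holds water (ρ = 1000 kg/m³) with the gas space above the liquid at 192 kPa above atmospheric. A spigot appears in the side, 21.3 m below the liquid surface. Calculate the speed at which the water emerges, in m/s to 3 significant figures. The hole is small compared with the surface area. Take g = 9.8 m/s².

Take point 1 at the surface (v₁ ≈ 0) and point 2 at the hole (at atmospheric pressure). Bernoulli: P₁ + ρg h = P_atm + ½ρv₂².
With P₁ − P_atm = 192000 Pa, v₂ = √(2gh + 2ΔP/ρ) = √(2·9.8·21.3 + 2·192000/1000) = 28.3 m/s.

v ≈ 28.3 m/s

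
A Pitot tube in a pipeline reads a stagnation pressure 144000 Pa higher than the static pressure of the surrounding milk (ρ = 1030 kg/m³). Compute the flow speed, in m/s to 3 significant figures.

16.7 m/s

The dynamic pressure equals the rise in static pressure at the stagnation point: ΔP = ½ρv².
v = √(2ΔP/ρ) = √(2·144000/1030) = 16.7 m/s.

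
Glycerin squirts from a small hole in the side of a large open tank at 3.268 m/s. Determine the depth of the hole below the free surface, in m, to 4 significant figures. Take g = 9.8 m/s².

h ≈ 0.5449 m

Torricelli: v = √(2gh), so h = v²/(2g).
h = 3.268²/(2·9.8) = 10.68/19.60 = 0.5449 m.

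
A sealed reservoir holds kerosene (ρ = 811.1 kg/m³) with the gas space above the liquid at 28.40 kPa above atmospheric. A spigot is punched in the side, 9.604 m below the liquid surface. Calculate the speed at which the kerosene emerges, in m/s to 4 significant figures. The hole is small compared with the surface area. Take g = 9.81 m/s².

Take point 1 at the surface (v₁ ≈ 0) and point 2 at the hole (at atmospheric pressure). Bernoulli: P₁ + ρg h = P_atm + ½ρv₂².
With P₁ − P_atm = 28400 Pa, v₂ = √(2gh + 2ΔP/ρ) = √(2·9.81·9.604 + 2·28400/811.1) = 16.08 m/s.

v ≈ 16.08 m/s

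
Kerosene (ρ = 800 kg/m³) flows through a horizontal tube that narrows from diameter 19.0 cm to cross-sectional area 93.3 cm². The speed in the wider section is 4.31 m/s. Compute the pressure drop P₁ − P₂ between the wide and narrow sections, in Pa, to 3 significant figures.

By continuity, v₂ = v₁·A₁/A₂ = 4.31·(284/93.3) = 13.1 m/s.
The pipe is horizontal, so Bernoulli reduces to P₁ + ½ρv₁² = P₂ + ½ρv₂².
P₁ − P₂ = ½·800·(13.1² − 4.31²) = ½·800·153 = 61200 Pa.

ΔP = 61200 Pa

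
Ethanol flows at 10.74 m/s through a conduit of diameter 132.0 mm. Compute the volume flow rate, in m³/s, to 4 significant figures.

Q = A·v = 0.01368 m² × 10.74 m/s = 0.1470 m³/s.

Q ≈ 0.1470 m³/s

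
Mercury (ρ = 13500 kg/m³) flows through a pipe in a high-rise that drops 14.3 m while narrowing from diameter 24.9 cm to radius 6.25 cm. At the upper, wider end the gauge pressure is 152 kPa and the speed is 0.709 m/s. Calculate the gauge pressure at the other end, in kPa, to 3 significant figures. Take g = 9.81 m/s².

Continuity gives A₁v₁ = A₂v₂, so v₂ = (487 cm²)/(123 cm²) × 0.709 m/s = 2.81 m/s.
Energy conservation along the streamline gives P₂ = P₁ − ½ρ(v₂² − v₁²) − ρg(h₂ − h₁).
P₂ = 152000 + ½·13500·(0.709² − 2.81²) − 13500·9.81·(−14.3) = 152000 + (-50000) − (-1890000) = 2000000 Pa.

2000 kPa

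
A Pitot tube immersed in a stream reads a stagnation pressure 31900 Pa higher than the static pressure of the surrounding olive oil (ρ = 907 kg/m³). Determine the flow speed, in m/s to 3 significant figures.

v ≈ 8.39 m/s

Bernoulli between the free stream and the stagnation point: ½ρv² = P_stag − P_static.
v = √(2ΔP/ρ) = √(2·31900/907) = 8.39 m/s.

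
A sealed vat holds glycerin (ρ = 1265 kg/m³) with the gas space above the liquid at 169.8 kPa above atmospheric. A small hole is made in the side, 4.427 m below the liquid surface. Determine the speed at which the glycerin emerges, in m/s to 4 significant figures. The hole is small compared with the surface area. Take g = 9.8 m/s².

Take point 1 at the surface (v₁ ≈ 0) and point 2 at the hole (at atmospheric pressure). Bernoulli: P₁ + ρg h = P_atm + ½ρv₂².
With P₁ − P_atm = 169800 Pa, v₂ = √(2gh + 2ΔP/ρ) = √(2·9.8·4.427 + 2·169800/1265) = 18.85 m/s.

v ≈ 18.85 m/s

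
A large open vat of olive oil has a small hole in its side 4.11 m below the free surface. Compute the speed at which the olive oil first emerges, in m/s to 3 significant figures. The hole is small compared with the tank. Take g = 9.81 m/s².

With the surface at rest and both surface and jet at atmospheric pressure, Bernoulli gives ρg h = ½ρv², so v = √(2gh) = √(2·9.81·4.11) = 8.98 m/s.

8.98 m/s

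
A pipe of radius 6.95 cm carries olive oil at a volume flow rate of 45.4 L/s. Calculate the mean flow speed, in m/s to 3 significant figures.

Q = 45.4 L/s = 0.0454 m³/s.
v = Q/A = 0.0454 / 0.0152 = 2.99 m/s.

v ≈ 2.99 m/s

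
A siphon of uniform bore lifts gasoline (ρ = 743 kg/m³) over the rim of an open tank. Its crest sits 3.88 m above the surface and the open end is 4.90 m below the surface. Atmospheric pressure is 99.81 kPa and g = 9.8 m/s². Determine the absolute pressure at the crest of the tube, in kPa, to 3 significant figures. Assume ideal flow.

Bernoulli surface→outlet gives ½v² = g·h_out, so v = √(2·9.8·4.90) = 9.80 m/s.
With constant cross-section the crest speed equals v; applying Bernoulli from the surface up to the crest, P_top = P_atm − ½ρv² − ρg·h_top.
P_top = 99810 − ½·743·9.80² − 743·9.8·3.88 = 35900 Pa.

P_top ≈ 35.9 kPa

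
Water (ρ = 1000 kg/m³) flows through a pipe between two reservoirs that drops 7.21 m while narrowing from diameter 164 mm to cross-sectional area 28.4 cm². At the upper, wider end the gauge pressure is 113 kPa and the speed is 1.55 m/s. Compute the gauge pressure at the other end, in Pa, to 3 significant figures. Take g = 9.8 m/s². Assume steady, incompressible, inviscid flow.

P₂ ≈ 118000 Pa

The volume flow rate is constant, so v₂ = (A₁/A₂)v₁ = (211/28.4)·1.55 = 11.5 m/s.
Energy conservation along the streamline gives P₂ = P₁ − ½ρ(v₂² − v₁²) − ρg(h₂ − h₁).
P₂ = 113000 + ½·1000·(1.55² − 11.5²) − 1000·9.8·(−7.21) = 113000 + (-65300) − (-70700) = 118000 Pa.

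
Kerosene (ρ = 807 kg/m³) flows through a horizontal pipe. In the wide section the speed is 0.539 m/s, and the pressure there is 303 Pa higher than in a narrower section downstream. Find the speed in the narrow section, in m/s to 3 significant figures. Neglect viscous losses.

Horizontal Bernoulli: P₁ + ½ρv₁² = P₂ + ½ρv₂², so v₂² = v₁² + 2(P₁ − P₂)/ρ.
v₂ = √(0.539² + 2·303/807) = √(0.291 + 0.751) = 1.02 m/s.

1.02 m/s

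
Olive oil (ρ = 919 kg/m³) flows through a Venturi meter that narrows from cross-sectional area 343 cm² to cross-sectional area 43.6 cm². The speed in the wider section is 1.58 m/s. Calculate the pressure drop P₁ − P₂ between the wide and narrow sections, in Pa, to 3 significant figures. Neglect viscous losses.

By continuity, v₂ = v₁·A₁/A₂ = 1.58·(343/43.6) = 12.4 m/s.
Bernoulli (h₁ = h₂): P₁ − P₂ = ½ρ(v₂² − v₁²).
P₁ − P₂ = ½·919·(12.4² − 1.58²) = ½·919·152 = 69800 Pa.

ΔP ≈ 69800 Pa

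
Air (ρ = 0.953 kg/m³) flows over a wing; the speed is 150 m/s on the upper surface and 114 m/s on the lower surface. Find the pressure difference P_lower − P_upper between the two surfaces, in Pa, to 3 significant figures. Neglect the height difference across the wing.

Bernoulli (same height): P_lower − P_upper = ½ρ(v_upper² − v_lower²).
ΔP = ½·0.953·(150² − 114²) = 4530 Pa.

ΔP ≈ 4530 Pa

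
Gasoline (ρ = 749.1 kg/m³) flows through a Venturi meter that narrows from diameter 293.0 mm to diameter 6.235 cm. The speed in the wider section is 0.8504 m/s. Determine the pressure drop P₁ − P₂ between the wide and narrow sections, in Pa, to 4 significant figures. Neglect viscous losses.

ΔP = 131800 Pa

The volume flow rate is constant, so v₂ = (A₁/A₂)v₁ = (674.3/30.53)·0.8504 = 18.78 m/s.
Bernoulli (h₁ = h₂): P₁ − P₂ = ½ρ(v₂² − v₁²).
P₁ − P₂ = ½·749.1·(18.78² − 0.8504²) = ½·749.1·351.9 = 131800 Pa.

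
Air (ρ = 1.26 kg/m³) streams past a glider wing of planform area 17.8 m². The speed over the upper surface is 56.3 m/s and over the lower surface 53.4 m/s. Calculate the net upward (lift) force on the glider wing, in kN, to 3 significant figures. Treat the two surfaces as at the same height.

With equal heights on the two surfaces, Bernoulli gives P_lower − P_upper = ½ρ(v_upper² − v_lower²).
ΔP = ½·1.26·(56.3² − 53.4²) = 200 Pa.
Lift = ΔP · A = 200 × 17.8 = 3570 N.

F = 3.57 kN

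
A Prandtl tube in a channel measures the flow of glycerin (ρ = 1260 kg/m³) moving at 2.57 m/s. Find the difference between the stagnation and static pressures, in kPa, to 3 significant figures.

ΔP ≈ 4.16 kPa

Bernoulli between the free stream and the stagnation point: ½ρv² = P_stag − P_static.
ΔP = ½·1260·2.57² = 4160 Pa.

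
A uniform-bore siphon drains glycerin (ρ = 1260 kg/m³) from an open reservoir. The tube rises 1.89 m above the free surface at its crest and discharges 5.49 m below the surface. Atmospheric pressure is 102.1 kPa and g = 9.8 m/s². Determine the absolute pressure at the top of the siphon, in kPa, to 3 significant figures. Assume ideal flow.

P_top ≈ 11.0 kPa

From the surface to the outlet (both open to atmosphere, surface at rest): v = √(2g·h_out) = √(2·9.8·5.49) = 10.4 m/s.
The bore is uniform, so the speed at the crest is the same v. Bernoulli surface→crest: P_atm = P_top + ½ρv² + ρg·h_top.
P_top = 102100 − ½·1260·10.4² − 1260·9.8·1.89 = 11000 Pa.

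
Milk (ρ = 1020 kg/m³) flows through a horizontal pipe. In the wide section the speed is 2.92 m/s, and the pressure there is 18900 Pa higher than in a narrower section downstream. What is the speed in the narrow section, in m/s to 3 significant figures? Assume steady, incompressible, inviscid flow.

v₂ = 6.75 m/s

With h₁ = h₂, rearranging Bernoulli gives v₂ = √(v₁² + 2ΔP/ρ).
v₂ = √(2.92² + 2·18900/1020) = √(8.53 + 37.1) = 6.75 m/s.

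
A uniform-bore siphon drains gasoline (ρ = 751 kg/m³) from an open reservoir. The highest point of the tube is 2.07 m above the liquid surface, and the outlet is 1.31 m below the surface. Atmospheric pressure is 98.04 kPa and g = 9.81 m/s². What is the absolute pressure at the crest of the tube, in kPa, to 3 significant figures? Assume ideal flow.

The outlet speed comes from Torricelli: v = √(2g·1.31) = 5.07 m/s.
Continuity keeps v the same throughout the tube; from surface to crest, P_atm + 0 = P_top + ½ρv² + ρg·h_top.
P_top = 98040 − ½·751·5.07² − 751·9.81·2.07 = 73100 Pa.

P_top ≈ 73.1 kPa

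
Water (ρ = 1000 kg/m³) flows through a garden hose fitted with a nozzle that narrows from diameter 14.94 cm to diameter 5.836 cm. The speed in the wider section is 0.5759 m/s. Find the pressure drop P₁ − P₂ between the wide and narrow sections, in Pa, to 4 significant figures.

ΔP ≈ 6956 Pa

Continuity gives A₁v₁ = A₂v₂, so v₂ = (175.3 cm²)/(26.75 cm²) × 0.5759 m/s = 3.774 m/s.
The pipe is horizontal, so Bernoulli reduces to P₁ + ½ρv₁² = P₂ + ½ρv₂².
P₁ − P₂ = ½·1000·(3.774² − 0.5759²) = ½·1000·13.91 = 6956 Pa.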